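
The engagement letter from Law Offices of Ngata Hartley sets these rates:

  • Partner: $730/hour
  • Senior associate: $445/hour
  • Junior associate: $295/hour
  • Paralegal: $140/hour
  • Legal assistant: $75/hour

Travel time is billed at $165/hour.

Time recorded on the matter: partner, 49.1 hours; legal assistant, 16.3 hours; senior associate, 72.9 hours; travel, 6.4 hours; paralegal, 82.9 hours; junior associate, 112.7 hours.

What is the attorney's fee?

Partner: 49.1 × $730 = $35,843.00
Senior associate: 72.9 × $445 = $32,440.50
Junior associate: 112.7 × $295 = $33,246.50
Paralegal: 82.9 × $140 = $11,606.00
Legal assistant: 16.3 × $75 = $1,222.50
Subtotal: $35,843.00 + $32,440.50 + $33,246.50 + $11,606.00 + $1,222.50 = $114,358.50
Travel: 6.4 × $165 = $1,056.00
Total: $114,358.50 + $1,056.00 = $115,414.50

$115,414.50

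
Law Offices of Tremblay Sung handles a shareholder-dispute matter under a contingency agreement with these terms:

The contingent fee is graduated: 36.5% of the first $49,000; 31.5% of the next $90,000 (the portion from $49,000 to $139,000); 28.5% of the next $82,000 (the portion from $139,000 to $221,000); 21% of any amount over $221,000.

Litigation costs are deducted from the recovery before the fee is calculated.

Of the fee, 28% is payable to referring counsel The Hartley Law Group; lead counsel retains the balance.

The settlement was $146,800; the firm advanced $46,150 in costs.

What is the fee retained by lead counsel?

Fee base (net of costs): $146,800 − $46,150 = $100,650
First $49,000 at 36.5% = $17,885.00
Remaining $51,650 at 31.5% = $16,269.75
Fee: $17,885.00 + $16,269.75 = $34,154.75
Referral share: 28% of $34,154.75 = $9,563.33; lead counsel retains $34,154.75 − $9,563.33 = $24,591.42.

$24,591.42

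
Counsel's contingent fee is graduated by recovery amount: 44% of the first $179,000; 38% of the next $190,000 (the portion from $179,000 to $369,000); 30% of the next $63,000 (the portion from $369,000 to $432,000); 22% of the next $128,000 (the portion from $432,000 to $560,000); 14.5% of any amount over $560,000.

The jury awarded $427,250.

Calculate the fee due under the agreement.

$168,435.00

First $179,000 at 44% = $78,760.00
Next $190,000 at 38% = $72,200.00
Remaining $58,250 at 30% = $17,475.00
Fee: $78,760.00 + $72,200.00 + $17,475.00 = $168,435.00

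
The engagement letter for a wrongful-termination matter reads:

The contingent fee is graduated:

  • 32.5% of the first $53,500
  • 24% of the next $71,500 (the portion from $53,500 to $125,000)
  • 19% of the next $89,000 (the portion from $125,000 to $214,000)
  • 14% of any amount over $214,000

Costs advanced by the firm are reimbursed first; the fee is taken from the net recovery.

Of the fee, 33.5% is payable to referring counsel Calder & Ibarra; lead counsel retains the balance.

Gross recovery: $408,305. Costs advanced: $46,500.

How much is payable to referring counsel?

$24,170.32

Fee base (net of costs): $408,305 − $46,500 = $361,805
First $53,500 at 32.5% = $17,387.50
Next $71,500 at 24% = $17,160.00
Next $89,000 at 19% = $16,910.00
Remaining $147,805 at 14% = $20,692.70
Fee: $17,387.50 + $17,160.00 + $16,910.00 + $20,692.70 = $72,150.20
Referral share: 33.5% of $72,150.20 = $24,170.32; lead counsel retains $72,150.20 − $24,170.32 = $47,979.88.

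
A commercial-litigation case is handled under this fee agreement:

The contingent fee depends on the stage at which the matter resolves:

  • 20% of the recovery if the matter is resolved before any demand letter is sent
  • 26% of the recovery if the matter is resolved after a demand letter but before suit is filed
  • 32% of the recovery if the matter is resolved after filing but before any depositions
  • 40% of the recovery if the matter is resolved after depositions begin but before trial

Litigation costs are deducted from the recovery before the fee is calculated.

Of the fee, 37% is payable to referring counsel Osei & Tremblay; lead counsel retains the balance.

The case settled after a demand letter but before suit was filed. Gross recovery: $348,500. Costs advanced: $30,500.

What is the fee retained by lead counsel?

$52,088.40

Fee base (net of costs): $348,500 − $30,500 = $318,000
The matter settled after a demand letter but before suit was filed, so the 26% rate applies.
$318,000 × 26% = $82,680.00
Referral share: 37% of $82,680.00 = $30,591.60; lead counsel retains $82,680.00 − $30,591.60 = $52,088.40.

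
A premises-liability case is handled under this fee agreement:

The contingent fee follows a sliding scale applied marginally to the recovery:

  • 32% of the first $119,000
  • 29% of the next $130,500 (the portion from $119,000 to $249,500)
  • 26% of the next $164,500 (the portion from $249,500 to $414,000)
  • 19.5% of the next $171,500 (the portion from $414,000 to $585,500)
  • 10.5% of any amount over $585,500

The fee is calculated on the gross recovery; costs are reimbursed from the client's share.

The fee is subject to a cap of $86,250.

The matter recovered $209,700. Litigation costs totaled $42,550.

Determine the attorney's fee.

Fee base is the gross recovery, $209,700; costs are reimbursed separately.
First $119,000 at 32% = $38,080.00
Remaining $90,700 at 29% = $26,303.00
Fee: $38,080.00 + $26,303.00 = $64,383.00
$64,383.00 is under the $86,250 cap.

$64,383.00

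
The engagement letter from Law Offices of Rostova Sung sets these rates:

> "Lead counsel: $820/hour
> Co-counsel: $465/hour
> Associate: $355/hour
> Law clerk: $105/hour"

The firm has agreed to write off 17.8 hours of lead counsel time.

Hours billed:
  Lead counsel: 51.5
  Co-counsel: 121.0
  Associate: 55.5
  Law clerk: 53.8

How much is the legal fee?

$109,250.50

Lead counsel: 51.5 × $820 = $42,230.00
Co-counsel: 121.0 × $465 = $56,265.00
Associate: 55.5 × $355 = $19,702.50
Law clerk: 53.8 × $105 = $5,649.00
Subtotal: $123,846.50
Write-off: 17.8 × $820 = $14,596.00
Total: $123,846.50 − $14,596.00 = $109,250.50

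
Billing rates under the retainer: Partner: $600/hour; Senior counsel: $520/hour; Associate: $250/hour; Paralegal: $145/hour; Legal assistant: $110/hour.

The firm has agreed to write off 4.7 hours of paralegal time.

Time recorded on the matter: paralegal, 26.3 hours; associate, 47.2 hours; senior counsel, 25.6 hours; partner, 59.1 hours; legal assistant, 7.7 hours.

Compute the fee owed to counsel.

Partner: 59.1 × $600 = $35,460.00
Senior counsel: 25.6 × $520 = $13,312.00
Associate: 47.2 × $250 = $11,800.00
Paralegal: 26.3 × $145 = $3,813.50
Legal assistant: 7.7 × $110 = $847.00
Subtotal: $65,232.50
Write-off: 4.7 × $145 = $681.50
Total: $65,232.50 − $681.50 = $64,551.00

$64,551.00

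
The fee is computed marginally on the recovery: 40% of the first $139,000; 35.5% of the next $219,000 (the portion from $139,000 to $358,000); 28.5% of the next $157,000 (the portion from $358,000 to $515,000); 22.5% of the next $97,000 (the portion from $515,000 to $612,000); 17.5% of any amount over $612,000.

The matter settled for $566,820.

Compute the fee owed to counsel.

$189,749.50

First $139,000 at 40% = $55,600.00
Next $219,000 at 35.5% = $77,745.00
Next $157,000 at 28.5% = $44,745.00
Remaining $51,820 at 22.5% = $11,659.50
Fee: $55,600.00 + $77,745.00 + $44,745.00 + $11,659.50 = $189,749.50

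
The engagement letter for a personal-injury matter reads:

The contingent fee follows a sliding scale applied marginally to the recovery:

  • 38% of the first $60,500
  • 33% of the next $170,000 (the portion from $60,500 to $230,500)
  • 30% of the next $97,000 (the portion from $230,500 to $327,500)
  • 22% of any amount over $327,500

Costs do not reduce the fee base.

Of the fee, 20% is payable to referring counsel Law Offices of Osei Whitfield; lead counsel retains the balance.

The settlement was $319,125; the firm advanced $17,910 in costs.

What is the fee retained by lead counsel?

$84,542.00

Fee base is the gross recovery, $319,125; costs are reimbursed separately.
First $60,500 at 38% = $22,990.00
Next $170,000 at 33% = $56,100.00
Remaining $88,625 at 30% = $26,587.50
Fee: $22,990.00 + $56,100.00 + $26,587.50 = $105,677.50
Referral share: 20% of $105,677.50 = $21,135.50; lead counsel retains $105,677.50 − $21,135.50 = $84,542.00.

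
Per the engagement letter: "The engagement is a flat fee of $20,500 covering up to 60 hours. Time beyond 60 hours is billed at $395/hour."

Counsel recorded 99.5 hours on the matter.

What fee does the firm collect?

Flat fee: $20,500.00
Excess hours: 99.5 − 60 = 39.5
Overrun: 39.5 × $395 = $15,602.50
Total: $20,500.00 + $15,602.50 = $36,102.50

$36,102.50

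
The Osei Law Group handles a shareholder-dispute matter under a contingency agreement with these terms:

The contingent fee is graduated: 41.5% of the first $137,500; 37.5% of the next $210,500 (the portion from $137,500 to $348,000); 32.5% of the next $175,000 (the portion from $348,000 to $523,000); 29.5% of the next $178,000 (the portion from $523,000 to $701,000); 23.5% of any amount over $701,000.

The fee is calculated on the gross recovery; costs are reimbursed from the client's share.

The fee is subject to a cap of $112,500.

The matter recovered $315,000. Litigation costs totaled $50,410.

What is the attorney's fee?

Fee base is the gross recovery, $315,000; costs are reimbursed separately.
First $137,500 at 41.5% = $57,062.50
Remaining $177,500 at 37.5% = $66,562.50
Fee: $57,062.50 + $66,562.50 = $123,625.00
$123,625.00 exceeds the $112,500 cap, so the fee is capped at $112,500.00.

$112,500.00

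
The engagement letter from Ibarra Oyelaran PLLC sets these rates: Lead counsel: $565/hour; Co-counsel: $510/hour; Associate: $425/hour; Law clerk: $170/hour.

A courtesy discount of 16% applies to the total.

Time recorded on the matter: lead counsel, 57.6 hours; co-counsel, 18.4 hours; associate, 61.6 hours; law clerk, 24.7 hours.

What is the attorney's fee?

Lead counsel: 57.6 × $565 = $32,544.00
Co-counsel: 18.4 × $510 = $9,384.00
Associate: 61.6 × $425 = $26,180.00
Law clerk: 24.7 × $170 = $4,199.00
Subtotal: $72,307.00
Less 16% discount: −$11,569.12
Total: $72,307.00 − $11,569.12 = $60,737.88

$60,737.88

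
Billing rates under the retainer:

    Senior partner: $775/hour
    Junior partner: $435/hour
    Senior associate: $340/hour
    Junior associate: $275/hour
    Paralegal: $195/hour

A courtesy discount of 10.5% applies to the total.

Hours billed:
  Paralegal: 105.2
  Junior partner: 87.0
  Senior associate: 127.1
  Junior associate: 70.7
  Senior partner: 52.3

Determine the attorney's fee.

$144,585.46

Senior partner: 52.3 × $775 = $40,532.50
Junior partner: 87.0 × $435 = $37,845.00
Senior associate: 127.1 × $340 = $43,214.00
Junior associate: 70.7 × $275 = $19,442.50
Paralegal: 105.2 × $195 = $20,514.00
Subtotal: $161,548.00
Less 10.5% discount: −$16,962.54
Total: $161,548.00 − $16,962.54 = $144,585.46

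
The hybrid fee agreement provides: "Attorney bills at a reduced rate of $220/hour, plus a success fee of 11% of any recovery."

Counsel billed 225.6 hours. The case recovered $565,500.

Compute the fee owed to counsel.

$111,837.00

Hourly: 225.6 × $220 = $49,632.00
Success fee: 11% of $565,500 = $62,205.00
Total: $49,632.00 + $62,205.00 = $111,837.00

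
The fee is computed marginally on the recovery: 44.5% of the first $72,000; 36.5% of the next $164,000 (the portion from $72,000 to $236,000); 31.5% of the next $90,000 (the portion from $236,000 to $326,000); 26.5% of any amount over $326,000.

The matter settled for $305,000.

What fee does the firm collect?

$113,635.00

First $72,000 at 44.5% = $32,040.00
Next $164,000 at 36.5% = $59,860.00
Remaining $69,000 at 31.5% = $21,735.00
Fee: $32,040.00 + $59,860.00 + $21,735.00 = $113,635.00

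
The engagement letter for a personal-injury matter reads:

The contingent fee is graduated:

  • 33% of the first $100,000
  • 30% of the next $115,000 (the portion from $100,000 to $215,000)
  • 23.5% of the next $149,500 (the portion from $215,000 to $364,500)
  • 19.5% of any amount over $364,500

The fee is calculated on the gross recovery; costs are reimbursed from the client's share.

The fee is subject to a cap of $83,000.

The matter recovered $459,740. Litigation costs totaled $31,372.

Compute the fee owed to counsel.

$83,000.00

Fee base is the gross recovery, $459,740; costs are reimbursed separately.
First $100,000 at 33% = $33,000.00
Next $115,000 at 30% = $34,500.00
Next $149,500 at 23.5% = $35,132.50
Remaining $95,240 at 19.5% = $18,571.80
Fee: $33,000.00 + $34,500.00 + $35,132.50 + $18,571.80 = $121,204.30
$121,204.30 exceeds the $83,000 cap, so the fee is capped at $83,000.00.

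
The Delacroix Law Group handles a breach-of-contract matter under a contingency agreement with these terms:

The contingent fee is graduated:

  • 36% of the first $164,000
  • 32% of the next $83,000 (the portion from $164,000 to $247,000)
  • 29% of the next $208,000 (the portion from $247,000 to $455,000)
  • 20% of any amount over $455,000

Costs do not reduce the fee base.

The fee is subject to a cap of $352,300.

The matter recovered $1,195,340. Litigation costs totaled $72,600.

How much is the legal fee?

Fee base is the gross recovery, $1,195,340; costs are reimbursed separately.
First $164,000 at 36% = $59,040.00
Next $83,000 at 32% = $26,560.00
Next $208,000 at 29% = $60,320.00
Remaining $740,340 at 20% = $148,068.00
Fee: $59,040.00 + $26,560.00 + $60,320.00 + $148,068.00 = $293,988.00
$293,988.00 is under the $352,300 cap.

$293,988.00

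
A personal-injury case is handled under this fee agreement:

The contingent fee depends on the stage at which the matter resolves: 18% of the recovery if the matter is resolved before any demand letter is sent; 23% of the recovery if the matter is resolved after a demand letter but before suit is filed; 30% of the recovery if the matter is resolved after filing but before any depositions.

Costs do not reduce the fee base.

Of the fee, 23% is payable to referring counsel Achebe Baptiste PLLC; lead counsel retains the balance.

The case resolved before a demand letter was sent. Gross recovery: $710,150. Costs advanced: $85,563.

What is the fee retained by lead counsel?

$98,426.79

Fee base is the gross recovery, $710,150; costs are reimbursed separately.
The matter resolved before a demand letter was sent, so the 18% rate applies.
$710,150 × 18% = $127,827.00
Referral share: 23% of $127,827.00 = $29,400.21; lead counsel retains $127,827.00 − $29,400.21 = $98,426.79.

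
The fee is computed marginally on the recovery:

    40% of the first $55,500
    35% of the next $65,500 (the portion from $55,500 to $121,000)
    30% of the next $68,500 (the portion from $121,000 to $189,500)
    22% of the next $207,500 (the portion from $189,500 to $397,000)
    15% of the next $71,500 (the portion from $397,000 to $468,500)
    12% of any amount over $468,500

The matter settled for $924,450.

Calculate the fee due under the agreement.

First $55,500 at 40% = $22,200.00
Next $65,500 at 35% = $22,925.00
Next $68,500 at 30% = $20,550.00
Next $207,500 at 22% = $45,650.00
Next $71,500 at 15% = $10,725.00
Remaining $455,950 at 12% = $54,714.00
Fee: $22,200.00 + $22,925.00 + $20,550.00 + $45,650.00 + $10,725.00 + $54,714.00 = $176,764.00

$176,764.00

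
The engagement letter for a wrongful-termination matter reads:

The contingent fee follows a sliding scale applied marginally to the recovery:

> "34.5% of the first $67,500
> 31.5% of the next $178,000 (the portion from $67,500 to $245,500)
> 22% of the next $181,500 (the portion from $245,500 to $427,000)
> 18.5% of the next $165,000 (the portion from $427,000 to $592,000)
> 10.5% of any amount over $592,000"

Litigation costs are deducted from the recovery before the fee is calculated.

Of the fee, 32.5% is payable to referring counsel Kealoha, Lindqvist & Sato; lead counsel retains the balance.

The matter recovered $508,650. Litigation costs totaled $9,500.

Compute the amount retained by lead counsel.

$89,528.79

Fee base (net of costs): $508,650 − $9,500 = $499,150
First $67,500 at 34.5% = $23,287.50
Next $178,000 at 31.5% = $56,070.00
Next $181,500 at 22% = $39,930.00
Remaining $72,150 at 18.5% = $13,347.75
Fee: $23,287.50 + $56,070.00 + $39,930.00 + $13,347.75 = $132,635.25
Referral share: 32.5% of $132,635.25 = $43,106.46; lead counsel retains $132,635.25 − $43,106.46 = $89,528.79.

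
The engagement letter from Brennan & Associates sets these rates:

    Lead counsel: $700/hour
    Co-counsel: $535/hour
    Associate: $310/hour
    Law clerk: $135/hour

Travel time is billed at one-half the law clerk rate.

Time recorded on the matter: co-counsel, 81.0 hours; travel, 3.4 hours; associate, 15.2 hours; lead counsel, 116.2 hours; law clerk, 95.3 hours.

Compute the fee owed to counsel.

$142,482.00

Lead counsel: 116.2 × $700 = $81,340.00
Co-counsel: 81.0 × $535 = $43,335.00
Associate: 15.2 × $310 = $4,712.00
Law clerk: 95.3 × $135 = $12,865.50
Subtotal: $81,340.00 + $43,335.00 + $4,712.00 + $12,865.50 = $142,252.50
Travel: 3.4 × ($135 ÷ 2) = 3.4 × $67.50 = $229.50
Total: $142,252.50 + $229.50 = $142,482.00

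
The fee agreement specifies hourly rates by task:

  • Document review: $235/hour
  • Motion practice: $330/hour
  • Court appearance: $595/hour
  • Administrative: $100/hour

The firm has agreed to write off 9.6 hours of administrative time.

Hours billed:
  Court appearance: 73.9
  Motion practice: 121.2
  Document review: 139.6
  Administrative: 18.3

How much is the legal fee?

Document review: 139.6 × $235 = $32,806.00
Motion practice: 121.2 × $330 = $39,996.00
Court appearance: 73.9 × $595 = $43,970.50
Administrative: 18.3 × $100 = $1,830.00
Subtotal: $118,602.50
Write-off: 9.6 × $100 = $960.00
Total: $118,602.50 − $960.00 = $117,642.50

$117,642.50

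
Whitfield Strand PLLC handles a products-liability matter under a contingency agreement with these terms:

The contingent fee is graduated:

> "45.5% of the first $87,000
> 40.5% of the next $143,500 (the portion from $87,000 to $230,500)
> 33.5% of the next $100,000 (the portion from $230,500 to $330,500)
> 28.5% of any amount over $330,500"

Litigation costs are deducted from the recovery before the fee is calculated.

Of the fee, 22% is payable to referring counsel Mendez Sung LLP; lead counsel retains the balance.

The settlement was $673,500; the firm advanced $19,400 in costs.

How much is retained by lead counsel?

$174,274.23

Fee base (net of costs): $673,500 − $19,400 = $654,100
First $87,000 at 45.5% = $39,585.00
Next $143,500 at 40.5% = $58,117.50
Next $100,000 at 33.5% = $33,500.00
Remaining $323,600 at 28.5% = $92,226.00
Fee: $39,585.00 + $58,117.50 + $33,500.00 + $92,226.00 = $223,428.50
Referral share: 22% of $223,428.50 = $49,154.27; lead counsel retains $223,428.50 − $49,154.27 = $174,274.23.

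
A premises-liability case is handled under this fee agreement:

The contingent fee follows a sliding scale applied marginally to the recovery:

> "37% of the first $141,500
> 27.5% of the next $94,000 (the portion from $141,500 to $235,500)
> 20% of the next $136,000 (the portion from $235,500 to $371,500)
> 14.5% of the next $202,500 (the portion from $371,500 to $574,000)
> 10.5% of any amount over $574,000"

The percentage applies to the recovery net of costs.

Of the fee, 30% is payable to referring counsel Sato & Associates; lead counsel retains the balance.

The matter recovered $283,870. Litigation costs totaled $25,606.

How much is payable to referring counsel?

$24,827.34

Fee base (net of costs): $283,870 − $25,606 = $258,264
First $141,500 at 37% = $52,355.00
Next $94,000 at 27.5% = $25,850.00
Remaining $22,764 at 20% = $4,552.80
Fee: $52,355.00 + $25,850.00 + $4,552.80 = $82,757.80
Referral share: 30% of $82,757.80 = $24,827.34; lead counsel retains $82,757.80 − $24,827.34 = $57,930.46.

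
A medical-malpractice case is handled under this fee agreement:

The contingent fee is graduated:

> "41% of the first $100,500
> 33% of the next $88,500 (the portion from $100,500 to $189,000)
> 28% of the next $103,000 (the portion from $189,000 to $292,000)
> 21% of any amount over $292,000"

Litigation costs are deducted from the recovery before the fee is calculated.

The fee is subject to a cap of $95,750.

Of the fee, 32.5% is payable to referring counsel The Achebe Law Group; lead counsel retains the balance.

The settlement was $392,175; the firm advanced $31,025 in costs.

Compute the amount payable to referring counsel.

Fee base (net of costs): $392,175 − $31,025 = $361,150
First $100,500 at 41% = $41,205.00
Next $88,500 at 33% = $29,205.00
Next $103,000 at 28% = $28,840.00
Remaining $69,150 at 21% = $14,521.50
Fee: $41,205.00 + $29,205.00 + $28,840.00 + $14,521.50 = $113,771.50
$113,771.50 exceeds the $95,750 cap, so the fee is capped at $95,750.00.
Referral share: 32.5% of $95,750.00 = $31,118.75; lead counsel retains $95,750.00 − $31,118.75 = $64,631.25.

$31,118.75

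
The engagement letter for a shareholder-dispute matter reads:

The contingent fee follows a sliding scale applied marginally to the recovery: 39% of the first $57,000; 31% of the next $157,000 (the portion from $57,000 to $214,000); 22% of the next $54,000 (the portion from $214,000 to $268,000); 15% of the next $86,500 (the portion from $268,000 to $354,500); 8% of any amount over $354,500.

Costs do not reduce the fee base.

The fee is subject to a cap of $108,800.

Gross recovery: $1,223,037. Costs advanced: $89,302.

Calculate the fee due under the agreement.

$108,800.00

Fee base is the gross recovery, $1,223,037; costs are reimbursed separately.
First $57,000 at 39% = $22,230.00
Next $157,000 at 31% = $48,670.00
Next $54,000 at 22% = $11,880.00
Next $86,500 at 15% = $12,975.00
Remaining $868,537 at 8% = $69,482.96
Fee: $22,230.00 + $48,670.00 + $11,880.00 + $12,975.00 + $69,482.96 = $165,237.96
$165,237.96 exceeds the $108,800 cap, so the fee is capped at $108,800.00.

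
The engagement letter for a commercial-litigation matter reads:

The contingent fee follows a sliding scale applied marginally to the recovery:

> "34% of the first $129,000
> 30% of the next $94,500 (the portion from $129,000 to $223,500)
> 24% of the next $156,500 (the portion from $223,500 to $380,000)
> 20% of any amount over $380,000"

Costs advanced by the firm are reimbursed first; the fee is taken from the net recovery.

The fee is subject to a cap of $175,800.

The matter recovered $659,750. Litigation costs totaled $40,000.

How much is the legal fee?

$157,720.00

Fee base (net of costs): $659,750 − $40,000 = $619,750
First $129,000 at 34% = $43,860.00
Next $94,500 at 30% = $28,350.00
Next $156,500 at 24% = $37,560.00
Remaining $239,750 at 20% = $47,950.00
Fee: $43,860.00 + $28,350.00 + $37,560.00 + $47,950.00 = $157,720.00
$157,720.00 is under the $175,800 cap.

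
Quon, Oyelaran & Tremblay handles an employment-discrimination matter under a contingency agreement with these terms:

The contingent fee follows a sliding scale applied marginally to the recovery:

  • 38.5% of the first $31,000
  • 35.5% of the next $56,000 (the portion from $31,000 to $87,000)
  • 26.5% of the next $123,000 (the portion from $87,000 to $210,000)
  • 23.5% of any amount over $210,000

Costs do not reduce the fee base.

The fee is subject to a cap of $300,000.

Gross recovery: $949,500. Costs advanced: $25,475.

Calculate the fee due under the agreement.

$238,192.50

Fee base is the gross recovery, $949,500; costs are reimbursed separately.
First $31,000 at 38.5% = $11,935.00
Next $56,000 at 35.5% = $19,880.00
Next $123,000 at 26.5% = $32,595.00
Remaining $739,500 at 23.5% = $173,782.50
Fee: $11,935.00 + $19,880.00 + $32,595.00 + $173,782.50 = $238,192.50
$238,192.50 is under the $300,000 cap.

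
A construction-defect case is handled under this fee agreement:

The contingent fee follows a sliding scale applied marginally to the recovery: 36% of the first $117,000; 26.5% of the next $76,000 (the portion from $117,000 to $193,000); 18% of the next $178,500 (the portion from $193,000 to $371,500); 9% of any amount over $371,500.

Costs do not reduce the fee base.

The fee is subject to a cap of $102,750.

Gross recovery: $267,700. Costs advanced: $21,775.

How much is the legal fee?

Fee base is the gross recovery, $267,700; costs are reimbursed separately.
First $117,000 at 36% = $42,120.00
Next $76,000 at 26.5% = $20,140.00
Remaining $74,700 at 18% = $13,446.00
Fee: $42,120.00 + $20,140.00 + $13,446.00 = $75,706.00
$75,706.00 is under the $102,750 cap.

$75,706.00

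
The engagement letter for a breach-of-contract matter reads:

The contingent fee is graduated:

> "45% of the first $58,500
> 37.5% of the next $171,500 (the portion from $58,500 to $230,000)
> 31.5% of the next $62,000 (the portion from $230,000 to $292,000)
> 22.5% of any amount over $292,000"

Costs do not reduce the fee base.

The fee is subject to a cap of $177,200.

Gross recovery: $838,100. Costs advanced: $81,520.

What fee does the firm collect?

$177,200.00

Fee base is the gross recovery, $838,100; costs are reimbursed separately.
First $58,500 at 45% = $26,325.00
Next $171,500 at 37.5% = $64,312.50
Next $62,000 at 31.5% = $19,530.00
Remaining $546,100 at 22.5% = $122,872.50
Fee: $26,325.00 + $64,312.50 + $19,530.00 + $122,872.50 = $233,040.00
$233,040.00 exceeds the $177,200 cap, so the fee is capped at $177,200.00.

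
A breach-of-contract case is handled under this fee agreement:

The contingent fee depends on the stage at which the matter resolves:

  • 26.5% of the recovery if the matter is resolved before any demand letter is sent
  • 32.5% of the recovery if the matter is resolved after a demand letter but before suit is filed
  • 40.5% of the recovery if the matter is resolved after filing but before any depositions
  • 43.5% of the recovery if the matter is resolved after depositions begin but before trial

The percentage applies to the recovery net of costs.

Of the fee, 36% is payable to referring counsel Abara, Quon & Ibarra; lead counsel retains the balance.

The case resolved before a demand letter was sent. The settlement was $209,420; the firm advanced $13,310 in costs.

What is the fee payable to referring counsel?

$18,708.89

Fee base (net of costs): $209,420 − $13,310 = $196,110
The matter resolved before a demand letter was sent, so the 26.5% rate applies.
$196,110 × 26.5% = $51,969.15
Referral share: 36% of $51,969.15 = $18,708.89; lead counsel retains $51,969.15 − $18,708.89 = $33,260.26.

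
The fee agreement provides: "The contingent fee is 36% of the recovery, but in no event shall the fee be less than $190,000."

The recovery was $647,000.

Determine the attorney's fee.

36% of $647,000 = $232,920.00
That exceeds the $190,000 minimum.

$232,920.00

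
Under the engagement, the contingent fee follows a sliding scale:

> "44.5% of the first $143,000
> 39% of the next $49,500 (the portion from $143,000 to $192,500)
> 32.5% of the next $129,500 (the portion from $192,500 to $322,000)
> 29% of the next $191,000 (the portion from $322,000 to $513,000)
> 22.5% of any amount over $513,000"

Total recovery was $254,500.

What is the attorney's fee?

First $143,000 at 44.5% = $63,635.00
Next $49,500 at 39% = $19,305.00
Remaining $62,000 at 32.5% = $20,150.00
Fee: $63,635.00 + $19,305.00 + $20,150.00 = $103,090.00

$103,090.00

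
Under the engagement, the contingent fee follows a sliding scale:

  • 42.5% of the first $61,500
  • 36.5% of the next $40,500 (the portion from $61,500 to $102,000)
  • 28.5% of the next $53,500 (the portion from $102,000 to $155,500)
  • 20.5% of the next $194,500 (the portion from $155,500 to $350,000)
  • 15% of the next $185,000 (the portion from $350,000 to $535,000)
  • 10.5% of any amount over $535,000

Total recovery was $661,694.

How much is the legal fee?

First $61,500 at 42.5% = $26,137.50
Next $40,500 at 36.5% = $14,782.50
Next $53,500 at 28.5% = $15,247.50
Next $194,500 at 20.5% = $39,872.50
Next $185,000 at 15% = $27,750.00
Remaining $126,694 at 10.5% = $13,302.87
Fee: $26,137.50 + $14,782.50 + $15,247.50 + $39,872.50 + $27,750.00 + $13,302.87 = $137,092.87

$137,092.87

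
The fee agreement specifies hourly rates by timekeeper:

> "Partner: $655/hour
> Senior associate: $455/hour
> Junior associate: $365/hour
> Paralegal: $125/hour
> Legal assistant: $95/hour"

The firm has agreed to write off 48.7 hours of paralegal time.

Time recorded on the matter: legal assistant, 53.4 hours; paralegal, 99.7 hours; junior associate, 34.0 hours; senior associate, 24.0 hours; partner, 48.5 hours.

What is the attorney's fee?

Partner: 48.5 × $655 = $31,767.50
Senior associate: 24.0 × $455 = $10,920.00
Junior associate: 34.0 × $365 = $12,410.00
Paralegal: 99.7 × $125 = $12,462.50
Legal assistant: 53.4 × $95 = $5,073.00
Subtotal: $72,633.00
Write-off: 48.7 × $125 = $6,087.50
Total: $72,633.00 − $6,087.50 = $66,545.50

$66,545.50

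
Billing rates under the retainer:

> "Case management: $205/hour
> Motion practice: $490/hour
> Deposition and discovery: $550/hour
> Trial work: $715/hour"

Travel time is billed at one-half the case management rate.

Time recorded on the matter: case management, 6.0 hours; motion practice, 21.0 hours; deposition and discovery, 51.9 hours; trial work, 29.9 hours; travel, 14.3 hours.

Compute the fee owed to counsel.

Case management: 6.0 × $205 = $1,230.00
Motion practice: 21.0 × $490 = $10,290.00
Deposition and discovery: 51.9 × $550 = $28,545.00
Trial work: 29.9 × $715 = $21,378.50
Subtotal: $1,230.00 + $10,290.00 + $28,545.00 + $21,378.50 = $61,443.50
Travel: 14.3 × ($205 ÷ 2) = 14.3 × $102.50 = $1,465.75
Total: $61,443.50 + $1,465.75 = $62,909.25

$62,909.25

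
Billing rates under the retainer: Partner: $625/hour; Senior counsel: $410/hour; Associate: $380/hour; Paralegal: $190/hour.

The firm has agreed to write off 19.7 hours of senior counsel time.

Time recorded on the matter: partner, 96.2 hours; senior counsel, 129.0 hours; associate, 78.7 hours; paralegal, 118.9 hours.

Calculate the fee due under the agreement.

$157,435.00

Partner: 96.2 × $625 = $60,125.00
Senior counsel: 129.0 × $410 = $52,890.00
Associate: 78.7 × $380 = $29,906.00
Paralegal: 118.9 × $190 = $22,591.00
Subtotal: $165,512.00
Write-off: 19.7 × $410 = $8,077.00
Total: $165,512.00 − $8,077.00 = $157,435.00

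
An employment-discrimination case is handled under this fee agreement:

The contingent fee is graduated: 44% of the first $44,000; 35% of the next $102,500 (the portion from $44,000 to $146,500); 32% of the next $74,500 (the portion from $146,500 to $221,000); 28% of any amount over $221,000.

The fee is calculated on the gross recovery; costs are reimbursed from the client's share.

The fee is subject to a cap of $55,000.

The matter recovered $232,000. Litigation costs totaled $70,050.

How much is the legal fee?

Fee base is the gross recovery, $232,000; costs are reimbursed separately.
First $44,000 at 44% = $19,360.00
Next $102,500 at 35% = $35,875.00
Next $74,500 at 32% = $23,840.00
Remaining $11,000 at 28% = $3,080.00
Fee: $19,360.00 + $35,875.00 + $23,840.00 + $3,080.00 = $82,155.00
$82,155.00 exceeds the $55,000 cap, so the fee is capped at $55,000.00.

$55,000.00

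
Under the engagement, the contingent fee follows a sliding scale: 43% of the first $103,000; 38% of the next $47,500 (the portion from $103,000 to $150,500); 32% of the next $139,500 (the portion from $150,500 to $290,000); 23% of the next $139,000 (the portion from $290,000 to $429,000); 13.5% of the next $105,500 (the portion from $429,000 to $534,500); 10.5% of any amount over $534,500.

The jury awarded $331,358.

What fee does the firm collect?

First $103,000 at 43% = $44,290.00
Next $47,500 at 38% = $18,050.00
Next $139,500 at 32% = $44,640.00
Remaining $41,358 at 23% = $9,512.34
Fee: $44,290.00 + $18,050.00 + $44,640.00 + $9,512.34 = $116,492.34

$116,492.34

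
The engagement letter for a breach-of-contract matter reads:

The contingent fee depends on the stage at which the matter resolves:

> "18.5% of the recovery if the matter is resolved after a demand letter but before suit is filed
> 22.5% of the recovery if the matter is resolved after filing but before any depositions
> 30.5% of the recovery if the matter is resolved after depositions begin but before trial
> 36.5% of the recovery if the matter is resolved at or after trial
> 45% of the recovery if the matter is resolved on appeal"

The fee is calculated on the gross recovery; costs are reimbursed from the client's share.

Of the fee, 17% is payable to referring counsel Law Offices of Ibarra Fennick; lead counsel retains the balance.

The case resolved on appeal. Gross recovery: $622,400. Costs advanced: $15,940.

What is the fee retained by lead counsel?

Fee base is the gross recovery, $622,400; costs are reimbursed separately.
The matter resolved on appeal, so the 45% rate applies.
$622,400 × 45% = $280,080.00
Referral share: 17% of $280,080.00 = $47,613.60; lead counsel retains $280,080.00 − $47,613.60 = $232,466.40.

$232,466.40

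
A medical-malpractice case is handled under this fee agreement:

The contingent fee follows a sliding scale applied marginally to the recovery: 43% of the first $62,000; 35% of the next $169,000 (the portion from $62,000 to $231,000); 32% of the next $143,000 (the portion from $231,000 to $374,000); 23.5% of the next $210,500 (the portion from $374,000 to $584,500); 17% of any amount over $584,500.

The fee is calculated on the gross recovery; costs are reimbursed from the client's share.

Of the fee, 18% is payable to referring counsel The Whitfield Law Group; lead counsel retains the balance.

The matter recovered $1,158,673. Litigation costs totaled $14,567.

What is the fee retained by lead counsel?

Fee base is the gross recovery, $1,158,673; costs are reimbursed separately.
First $62,000 at 43% = $26,660.00
Next $169,000 at 35% = $59,150.00
Next $143,000 at 32% = $45,760.00
Next $210,500 at 23.5% = $49,467.50
Remaining $574,173 at 17% = $97,609.41
Fee: $26,660.00 + $59,150.00 + $45,760.00 + $49,467.50 + $97,609.41 = $278,646.91
Referral share: 18% of $278,646.91 = $50,156.44; lead counsel retains $278,646.91 − $50,156.44 = $228,490.47.

$228,490.47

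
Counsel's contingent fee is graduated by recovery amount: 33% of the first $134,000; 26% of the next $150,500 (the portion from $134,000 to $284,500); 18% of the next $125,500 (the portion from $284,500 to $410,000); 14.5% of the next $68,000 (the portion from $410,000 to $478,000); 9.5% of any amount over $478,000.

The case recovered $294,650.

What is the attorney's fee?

$85,177.00

First $134,000 at 33% = $44,220.00
Next $150,500 at 26% = $39,130.00
Remaining $10,150 at 18% = $1,827.00
Fee: $44,220.00 + $39,130.00 + $1,827.00 = $85,177.00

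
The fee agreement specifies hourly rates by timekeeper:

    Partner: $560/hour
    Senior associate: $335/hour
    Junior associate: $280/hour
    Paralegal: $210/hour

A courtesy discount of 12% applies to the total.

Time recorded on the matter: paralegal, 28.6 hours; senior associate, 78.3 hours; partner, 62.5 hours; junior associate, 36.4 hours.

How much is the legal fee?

Partner: 62.5 × $560 = $35,000.00
Senior associate: 78.3 × $335 = $26,230.50
Junior associate: 36.4 × $280 = $10,192.00
Paralegal: 28.6 × $210 = $6,006.00
Subtotal: $77,428.50
Less 12% discount: −$9,291.42
Total: $77,428.50 − $9,291.42 = $68,137.08

$68,137.08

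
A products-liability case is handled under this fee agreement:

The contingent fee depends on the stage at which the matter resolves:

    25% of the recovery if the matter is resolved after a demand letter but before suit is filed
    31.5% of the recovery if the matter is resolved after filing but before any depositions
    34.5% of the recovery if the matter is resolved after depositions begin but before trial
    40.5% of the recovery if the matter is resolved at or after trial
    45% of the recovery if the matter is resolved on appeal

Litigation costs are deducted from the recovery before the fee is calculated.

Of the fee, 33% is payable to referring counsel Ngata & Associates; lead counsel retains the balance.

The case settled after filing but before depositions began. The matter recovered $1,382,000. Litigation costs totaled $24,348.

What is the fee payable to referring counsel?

Fee base (net of costs): $1,382,000 − $24,348 = $1,357,652
The matter settled after filing but before depositions began, so the 31.5% rate applies.
$1,357,652 × 31.5% = $427,660.38
Referral share: 33% of $427,660.38 = $141,127.93; lead counsel retains $427,660.38 − $141,127.93 = $286,532.45.

$141,127.93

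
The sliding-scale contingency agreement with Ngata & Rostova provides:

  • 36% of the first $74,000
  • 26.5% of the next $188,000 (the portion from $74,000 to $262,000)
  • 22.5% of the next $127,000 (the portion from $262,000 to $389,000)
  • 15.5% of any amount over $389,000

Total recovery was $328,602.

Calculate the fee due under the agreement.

$91,445.45

First $74,000 at 36% = $26,640.00
Next $188,000 at 26.5% = $49,820.00
Remaining $66,602 at 22.5% = $14,985.45
Fee: $26,640.00 + $49,820.00 + $14,985.45 = $91,445.45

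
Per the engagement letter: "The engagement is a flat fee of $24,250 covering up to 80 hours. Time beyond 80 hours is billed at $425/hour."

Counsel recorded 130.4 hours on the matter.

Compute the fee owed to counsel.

Flat fee: $24,250.00
Excess hours: 130.4 − 80 = 50.4
Overrun: 50.4 × $425 = $21,420.00
Total: $24,250.00 + $21,420.00 = $45,670.00

$45,670.00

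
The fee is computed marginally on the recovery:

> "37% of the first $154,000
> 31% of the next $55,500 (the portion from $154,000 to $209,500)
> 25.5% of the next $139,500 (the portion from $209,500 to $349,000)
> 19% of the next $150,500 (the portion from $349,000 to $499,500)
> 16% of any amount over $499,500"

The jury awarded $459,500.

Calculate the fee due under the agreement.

First $154,000 at 37% = $56,980.00
Next $55,500 at 31% = $17,205.00
Next $139,500 at 25.5% = $35,572.50
Remaining $110,500 at 19% = $20,995.00
Fee: $56,980.00 + $17,205.00 + $35,572.50 + $20,995.00 = $130,752.50

$130,752.50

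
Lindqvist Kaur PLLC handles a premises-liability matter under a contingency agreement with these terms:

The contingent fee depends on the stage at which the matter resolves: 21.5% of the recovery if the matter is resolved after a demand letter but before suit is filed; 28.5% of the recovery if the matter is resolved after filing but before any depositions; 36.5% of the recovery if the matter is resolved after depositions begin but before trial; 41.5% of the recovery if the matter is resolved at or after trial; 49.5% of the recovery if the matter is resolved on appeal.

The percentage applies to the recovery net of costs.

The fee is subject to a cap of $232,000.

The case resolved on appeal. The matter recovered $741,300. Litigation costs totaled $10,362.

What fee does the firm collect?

$232,000.00

Fee base (net of costs): $741,300 − $10,362 = $730,938
The matter resolved on appeal, so the 49.5% rate applies.
$730,938 × 49.5% = $361,814.31
$361,814.31 exceeds the $232,000 cap, so the fee is capped at $232,000.00.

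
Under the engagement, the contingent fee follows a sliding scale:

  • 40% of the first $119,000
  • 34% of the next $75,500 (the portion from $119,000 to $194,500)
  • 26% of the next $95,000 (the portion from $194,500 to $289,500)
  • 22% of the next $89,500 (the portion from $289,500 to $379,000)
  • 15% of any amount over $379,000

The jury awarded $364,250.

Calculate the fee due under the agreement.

First $119,000 at 40% = $47,600.00
Next $75,500 at 34% = $25,670.00
Next $95,000 at 26% = $24,700.00
Remaining $74,750 at 22% = $16,445.00
Fee: $47,600.00 + $25,670.00 + $24,700.00 + $16,445.00 = $114,415.00

$114,415.00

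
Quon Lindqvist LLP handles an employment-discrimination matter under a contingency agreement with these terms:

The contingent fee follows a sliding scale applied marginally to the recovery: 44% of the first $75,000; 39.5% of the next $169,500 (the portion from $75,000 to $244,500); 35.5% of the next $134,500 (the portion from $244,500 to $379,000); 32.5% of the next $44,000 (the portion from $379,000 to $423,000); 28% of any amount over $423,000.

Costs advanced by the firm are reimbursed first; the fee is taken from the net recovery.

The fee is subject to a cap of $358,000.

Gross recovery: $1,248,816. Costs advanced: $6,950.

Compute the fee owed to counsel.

$358,000.00

Fee base (net of costs): $1,248,816 − $6,950 = $1,241,866
First $75,000 at 44% = $33,000.00
Next $169,500 at 39.5% = $66,952.50
Next $134,500 at 35.5% = $47,747.50
Next $44,000 at 32.5% = $14,300.00
Remaining $818,866 at 28% = $229,282.48
Fee: $33,000.00 + $66,952.50 + $47,747.50 + $14,300.00 + $229,282.48 = $391,282.48
$391,282.48 exceeds the $358,000 cap, so the fee is capped at $358,000.00.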